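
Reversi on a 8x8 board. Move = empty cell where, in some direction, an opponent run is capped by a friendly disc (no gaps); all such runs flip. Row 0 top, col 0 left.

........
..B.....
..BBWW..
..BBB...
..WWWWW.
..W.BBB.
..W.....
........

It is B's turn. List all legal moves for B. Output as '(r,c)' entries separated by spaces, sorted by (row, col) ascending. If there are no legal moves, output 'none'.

Answer: (1,4) (1,5) (1,6) (2,6) (3,5) (3,6) (3,7) (5,1) (5,3) (6,1) (7,2)

Derivation:
(1,3): no bracket -> illegal
(1,4): flips 1 -> legal
(1,5): flips 1 -> legal
(1,6): flips 1 -> legal
(2,6): flips 2 -> legal
(3,1): no bracket -> illegal
(3,5): flips 1 -> legal
(3,6): flips 2 -> legal
(3,7): flips 1 -> legal
(4,1): no bracket -> illegal
(4,7): no bracket -> illegal
(5,1): flips 1 -> legal
(5,3): flips 1 -> legal
(5,7): no bracket -> illegal
(6,1): flips 2 -> legal
(6,3): no bracket -> illegal
(7,1): no bracket -> illegal
(7,2): flips 3 -> legal
(7,3): no bracket -> illegal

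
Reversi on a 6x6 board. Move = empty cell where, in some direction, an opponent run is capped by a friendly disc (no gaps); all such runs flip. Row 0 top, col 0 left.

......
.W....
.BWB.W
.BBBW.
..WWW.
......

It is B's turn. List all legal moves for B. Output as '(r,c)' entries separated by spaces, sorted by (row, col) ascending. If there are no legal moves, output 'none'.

Answer: (0,0) (0,1) (1,2) (1,3) (3,5) (4,5) (5,1) (5,2) (5,3) (5,4) (5,5)

Derivation:
(0,0): flips 2 -> legal
(0,1): flips 1 -> legal
(0,2): no bracket -> illegal
(1,0): no bracket -> illegal
(1,2): flips 1 -> legal
(1,3): flips 1 -> legal
(1,4): no bracket -> illegal
(1,5): no bracket -> illegal
(2,0): no bracket -> illegal
(2,4): no bracket -> illegal
(3,5): flips 1 -> legal
(4,1): no bracket -> illegal
(4,5): flips 1 -> legal
(5,1): flips 1 -> legal
(5,2): flips 1 -> legal
(5,3): flips 2 -> legal
(5,4): flips 1 -> legal
(5,5): flips 1 -> legal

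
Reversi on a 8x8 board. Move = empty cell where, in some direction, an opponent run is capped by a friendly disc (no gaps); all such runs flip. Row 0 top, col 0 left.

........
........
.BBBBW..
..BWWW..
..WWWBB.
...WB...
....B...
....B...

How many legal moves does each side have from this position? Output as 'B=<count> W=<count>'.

Answer: B=9 W=14

Derivation:
-- B to move --
(1,4): no bracket -> illegal
(1,5): flips 2 -> legal
(1,6): no bracket -> illegal
(2,6): flips 1 -> legal
(3,1): flips 2 -> legal
(3,6): flips 3 -> legal
(4,1): flips 3 -> legal
(5,1): flips 2 -> legal
(5,2): flips 2 -> legal
(5,5): flips 2 -> legal
(6,2): no bracket -> illegal
(6,3): flips 3 -> legal
B mobility = 9
-- W to move --
(1,0): flips 2 -> legal
(1,1): flips 1 -> legal
(1,2): flips 3 -> legal
(1,3): flips 2 -> legal
(1,4): flips 1 -> legal
(1,5): flips 1 -> legal
(2,0): flips 4 -> legal
(3,0): no bracket -> illegal
(3,1): flips 1 -> legal
(3,6): no bracket -> illegal
(3,7): no bracket -> illegal
(4,1): no bracket -> illegal
(4,7): flips 2 -> legal
(5,5): flips 2 -> legal
(5,6): flips 1 -> legal
(5,7): flips 1 -> legal
(6,3): no bracket -> illegal
(6,5): flips 1 -> legal
(7,3): no bracket -> illegal
(7,5): flips 1 -> legal
W mobility = 14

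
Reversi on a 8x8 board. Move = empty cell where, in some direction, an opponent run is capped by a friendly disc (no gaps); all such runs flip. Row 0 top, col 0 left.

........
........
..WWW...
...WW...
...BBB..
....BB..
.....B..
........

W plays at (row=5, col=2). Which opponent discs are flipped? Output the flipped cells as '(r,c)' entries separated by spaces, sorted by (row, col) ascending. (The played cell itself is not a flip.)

Answer: (4,3)

Derivation:
Dir NW: first cell '.' (not opp) -> no flip
Dir N: first cell '.' (not opp) -> no flip
Dir NE: opp run (4,3) capped by W -> flip
Dir W: first cell '.' (not opp) -> no flip
Dir E: first cell '.' (not opp) -> no flip
Dir SW: first cell '.' (not opp) -> no flip
Dir S: first cell '.' (not opp) -> no flip
Dir SE: first cell '.' (not opp) -> no flip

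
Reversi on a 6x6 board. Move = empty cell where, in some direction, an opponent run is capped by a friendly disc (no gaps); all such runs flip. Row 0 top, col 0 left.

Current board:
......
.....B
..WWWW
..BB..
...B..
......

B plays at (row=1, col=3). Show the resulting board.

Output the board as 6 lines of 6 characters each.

Place B at (1,3); scan 8 dirs for brackets.
Dir NW: first cell '.' (not opp) -> no flip
Dir N: first cell '.' (not opp) -> no flip
Dir NE: first cell '.' (not opp) -> no flip
Dir W: first cell '.' (not opp) -> no flip
Dir E: first cell '.' (not opp) -> no flip
Dir SW: opp run (2,2), next='.' -> no flip
Dir S: opp run (2,3) capped by B -> flip
Dir SE: opp run (2,4), next='.' -> no flip
All flips: (2,3)

Answer: ......
...B.B
..WBWW
..BB..
...B..
......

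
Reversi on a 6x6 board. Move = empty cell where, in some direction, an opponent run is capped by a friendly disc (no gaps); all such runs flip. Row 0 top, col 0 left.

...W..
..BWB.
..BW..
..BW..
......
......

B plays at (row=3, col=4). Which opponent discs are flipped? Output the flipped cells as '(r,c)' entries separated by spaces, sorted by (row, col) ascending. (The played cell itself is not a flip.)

Answer: (2,3) (3,3)

Derivation:
Dir NW: opp run (2,3) capped by B -> flip
Dir N: first cell '.' (not opp) -> no flip
Dir NE: first cell '.' (not opp) -> no flip
Dir W: opp run (3,3) capped by B -> flip
Dir E: first cell '.' (not opp) -> no flip
Dir SW: first cell '.' (not opp) -> no flip
Dir S: first cell '.' (not opp) -> no flip
Dir SE: first cell '.' (not opp) -> no flip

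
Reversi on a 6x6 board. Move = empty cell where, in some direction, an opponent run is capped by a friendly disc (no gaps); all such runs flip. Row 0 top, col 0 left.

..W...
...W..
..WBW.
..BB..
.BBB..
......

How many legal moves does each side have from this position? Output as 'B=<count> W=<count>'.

Answer: B=6 W=4

Derivation:
-- B to move --
(0,1): no bracket -> illegal
(0,3): flips 1 -> legal
(0,4): no bracket -> illegal
(1,1): flips 1 -> legal
(1,2): flips 1 -> legal
(1,4): no bracket -> illegal
(1,5): flips 1 -> legal
(2,1): flips 1 -> legal
(2,5): flips 1 -> legal
(3,1): no bracket -> illegal
(3,4): no bracket -> illegal
(3,5): no bracket -> illegal
B mobility = 6
-- W to move --
(1,2): no bracket -> illegal
(1,4): no bracket -> illegal
(2,1): no bracket -> illegal
(3,0): no bracket -> illegal
(3,1): no bracket -> illegal
(3,4): no bracket -> illegal
(4,0): no bracket -> illegal
(4,4): flips 1 -> legal
(5,0): no bracket -> illegal
(5,1): flips 2 -> legal
(5,2): flips 2 -> legal
(5,3): flips 3 -> legal
(5,4): no bracket -> illegal
W mobility = 4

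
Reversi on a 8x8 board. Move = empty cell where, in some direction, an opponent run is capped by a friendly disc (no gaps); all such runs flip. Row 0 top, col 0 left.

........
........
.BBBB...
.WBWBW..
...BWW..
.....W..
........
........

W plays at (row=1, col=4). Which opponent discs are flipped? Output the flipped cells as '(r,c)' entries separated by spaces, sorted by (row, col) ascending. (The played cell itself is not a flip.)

Dir NW: first cell '.' (not opp) -> no flip
Dir N: first cell '.' (not opp) -> no flip
Dir NE: first cell '.' (not opp) -> no flip
Dir W: first cell '.' (not opp) -> no flip
Dir E: first cell '.' (not opp) -> no flip
Dir SW: opp run (2,3) (3,2), next='.' -> no flip
Dir S: opp run (2,4) (3,4) capped by W -> flip
Dir SE: first cell '.' (not opp) -> no flip

Answer: (2,4) (3,4)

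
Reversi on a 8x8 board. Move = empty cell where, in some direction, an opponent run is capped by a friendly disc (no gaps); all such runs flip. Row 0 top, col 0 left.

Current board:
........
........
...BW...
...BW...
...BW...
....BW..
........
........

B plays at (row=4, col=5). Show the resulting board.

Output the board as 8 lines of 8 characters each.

Answer: ........
........
...BW...
...BB...
...BBB..
....BW..
........
........

Derivation:
Place B at (4,5); scan 8 dirs for brackets.
Dir NW: opp run (3,4) capped by B -> flip
Dir N: first cell '.' (not opp) -> no flip
Dir NE: first cell '.' (not opp) -> no flip
Dir W: opp run (4,4) capped by B -> flip
Dir E: first cell '.' (not opp) -> no flip
Dir SW: first cell 'B' (not opp) -> no flip
Dir S: opp run (5,5), next='.' -> no flip
Dir SE: first cell '.' (not opp) -> no flip
All flips: (3,4) (4,4)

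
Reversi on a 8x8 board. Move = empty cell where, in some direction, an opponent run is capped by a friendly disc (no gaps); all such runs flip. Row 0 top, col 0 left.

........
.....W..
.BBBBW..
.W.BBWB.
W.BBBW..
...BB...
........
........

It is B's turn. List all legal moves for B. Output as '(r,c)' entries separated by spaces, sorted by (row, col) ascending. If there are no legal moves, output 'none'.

Answer: (0,6) (1,4) (1,6) (2,0) (2,6) (4,1) (4,6) (5,6)

Derivation:
(0,4): no bracket -> illegal
(0,5): no bracket -> illegal
(0,6): flips 1 -> legal
(1,4): flips 1 -> legal
(1,6): flips 1 -> legal
(2,0): flips 1 -> legal
(2,6): flips 2 -> legal
(3,0): no bracket -> illegal
(3,2): no bracket -> illegal
(4,1): flips 1 -> legal
(4,6): flips 2 -> legal
(5,0): no bracket -> illegal
(5,1): no bracket -> illegal
(5,5): no bracket -> illegal
(5,6): flips 1 -> legal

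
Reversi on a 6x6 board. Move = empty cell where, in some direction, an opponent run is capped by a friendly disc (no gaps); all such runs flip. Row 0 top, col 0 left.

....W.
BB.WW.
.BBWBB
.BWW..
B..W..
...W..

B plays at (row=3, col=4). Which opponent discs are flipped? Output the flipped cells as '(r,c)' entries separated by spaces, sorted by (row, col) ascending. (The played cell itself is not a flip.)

Answer: (3,2) (3,3)

Derivation:
Dir NW: opp run (2,3), next='.' -> no flip
Dir N: first cell 'B' (not opp) -> no flip
Dir NE: first cell 'B' (not opp) -> no flip
Dir W: opp run (3,3) (3,2) capped by B -> flip
Dir E: first cell '.' (not opp) -> no flip
Dir SW: opp run (4,3), next='.' -> no flip
Dir S: first cell '.' (not opp) -> no flip
Dir SE: first cell '.' (not opp) -> no flip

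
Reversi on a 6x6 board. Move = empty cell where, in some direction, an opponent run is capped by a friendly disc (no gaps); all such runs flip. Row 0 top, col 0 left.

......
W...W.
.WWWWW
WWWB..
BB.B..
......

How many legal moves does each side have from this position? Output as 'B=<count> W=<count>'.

-- B to move --
(0,0): no bracket -> illegal
(0,1): no bracket -> illegal
(0,3): no bracket -> illegal
(0,4): no bracket -> illegal
(0,5): flips 3 -> legal
(1,1): flips 3 -> legal
(1,2): no bracket -> illegal
(1,3): flips 3 -> legal
(1,5): flips 1 -> legal
(2,0): flips 1 -> legal
(3,4): no bracket -> illegal
(3,5): no bracket -> illegal
(4,2): no bracket -> illegal
B mobility = 5
-- W to move --
(3,4): flips 1 -> legal
(4,2): flips 1 -> legal
(4,4): flips 1 -> legal
(5,0): flips 2 -> legal
(5,1): flips 1 -> legal
(5,2): flips 1 -> legal
(5,3): flips 2 -> legal
(5,4): flips 1 -> legal
W mobility = 8

Answer: B=5 W=8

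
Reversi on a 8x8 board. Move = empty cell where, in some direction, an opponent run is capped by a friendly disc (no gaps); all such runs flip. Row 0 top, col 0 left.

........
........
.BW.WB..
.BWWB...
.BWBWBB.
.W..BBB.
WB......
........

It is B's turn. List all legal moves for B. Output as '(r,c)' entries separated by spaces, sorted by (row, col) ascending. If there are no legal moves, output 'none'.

Answer: (1,1) (1,3) (1,4) (2,3) (5,3)

Derivation:
(1,1): flips 3 -> legal
(1,2): no bracket -> illegal
(1,3): flips 1 -> legal
(1,4): flips 1 -> legal
(1,5): no bracket -> illegal
(2,3): flips 4 -> legal
(3,5): no bracket -> illegal
(4,0): no bracket -> illegal
(5,0): no bracket -> illegal
(5,2): no bracket -> illegal
(5,3): flips 1 -> legal
(6,2): no bracket -> illegal
(7,0): no bracket -> illegal
(7,1): no bracket -> illegal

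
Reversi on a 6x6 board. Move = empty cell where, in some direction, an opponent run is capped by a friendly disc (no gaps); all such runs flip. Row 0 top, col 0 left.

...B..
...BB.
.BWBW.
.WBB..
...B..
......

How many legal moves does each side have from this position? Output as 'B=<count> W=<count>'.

-- B to move --
(1,1): flips 1 -> legal
(1,2): flips 1 -> legal
(1,5): flips 1 -> legal
(2,0): no bracket -> illegal
(2,5): flips 1 -> legal
(3,0): flips 1 -> legal
(3,4): flips 1 -> legal
(3,5): flips 1 -> legal
(4,0): flips 2 -> legal
(4,1): flips 1 -> legal
(4,2): no bracket -> illegal
B mobility = 9
-- W to move --
(0,2): flips 1 -> legal
(0,4): flips 2 -> legal
(0,5): no bracket -> illegal
(1,0): no bracket -> illegal
(1,1): flips 1 -> legal
(1,2): no bracket -> illegal
(1,5): no bracket -> illegal
(2,0): flips 1 -> legal
(2,5): no bracket -> illegal
(3,0): no bracket -> illegal
(3,4): flips 2 -> legal
(4,1): no bracket -> illegal
(4,2): flips 2 -> legal
(4,4): flips 1 -> legal
(5,2): no bracket -> illegal
(5,3): no bracket -> illegal
(5,4): no bracket -> illegal
W mobility = 7

Answer: B=9 W=7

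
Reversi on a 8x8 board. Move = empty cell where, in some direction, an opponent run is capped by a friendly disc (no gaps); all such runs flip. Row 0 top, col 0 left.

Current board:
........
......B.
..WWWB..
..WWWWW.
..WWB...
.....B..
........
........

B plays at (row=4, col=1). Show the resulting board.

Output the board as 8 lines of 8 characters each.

Place B at (4,1); scan 8 dirs for brackets.
Dir NW: first cell '.' (not opp) -> no flip
Dir N: first cell '.' (not opp) -> no flip
Dir NE: opp run (3,2) (2,3), next='.' -> no flip
Dir W: first cell '.' (not opp) -> no flip
Dir E: opp run (4,2) (4,3) capped by B -> flip
Dir SW: first cell '.' (not opp) -> no flip
Dir S: first cell '.' (not opp) -> no flip
Dir SE: first cell '.' (not opp) -> no flip
All flips: (4,2) (4,3)

Answer: ........
......B.
..WWWB..
..WWWWW.
.BBBB...
.....B..
........
........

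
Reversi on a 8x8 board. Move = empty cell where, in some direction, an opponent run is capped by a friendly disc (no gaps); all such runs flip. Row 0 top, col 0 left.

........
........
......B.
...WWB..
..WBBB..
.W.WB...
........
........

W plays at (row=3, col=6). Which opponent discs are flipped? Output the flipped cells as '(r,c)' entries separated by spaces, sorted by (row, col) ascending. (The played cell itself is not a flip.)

Dir NW: first cell '.' (not opp) -> no flip
Dir N: opp run (2,6), next='.' -> no flip
Dir NE: first cell '.' (not opp) -> no flip
Dir W: opp run (3,5) capped by W -> flip
Dir E: first cell '.' (not opp) -> no flip
Dir SW: opp run (4,5) (5,4), next='.' -> no flip
Dir S: first cell '.' (not opp) -> no flip
Dir SE: first cell '.' (not opp) -> no flip

Answer: (3,5)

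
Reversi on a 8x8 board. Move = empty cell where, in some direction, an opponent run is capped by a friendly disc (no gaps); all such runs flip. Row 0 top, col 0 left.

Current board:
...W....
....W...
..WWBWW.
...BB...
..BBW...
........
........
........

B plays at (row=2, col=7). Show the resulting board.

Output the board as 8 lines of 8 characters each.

Place B at (2,7); scan 8 dirs for brackets.
Dir NW: first cell '.' (not opp) -> no flip
Dir N: first cell '.' (not opp) -> no flip
Dir NE: edge -> no flip
Dir W: opp run (2,6) (2,5) capped by B -> flip
Dir E: edge -> no flip
Dir SW: first cell '.' (not opp) -> no flip
Dir S: first cell '.' (not opp) -> no flip
Dir SE: edge -> no flip
All flips: (2,5) (2,6)

Answer: ...W....
....W...
..WWBBBB
...BB...
..BBW...
........
........
........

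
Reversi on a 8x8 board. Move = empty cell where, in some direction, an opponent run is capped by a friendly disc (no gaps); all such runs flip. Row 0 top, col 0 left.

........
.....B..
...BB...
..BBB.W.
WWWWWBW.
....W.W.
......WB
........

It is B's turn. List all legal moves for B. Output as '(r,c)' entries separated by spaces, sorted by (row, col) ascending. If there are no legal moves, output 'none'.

Answer: (2,7) (4,7) (5,0) (5,1) (5,2) (5,3) (5,5) (6,3) (6,4) (6,5)

Derivation:
(2,5): no bracket -> illegal
(2,6): no bracket -> illegal
(2,7): flips 1 -> legal
(3,0): no bracket -> illegal
(3,1): no bracket -> illegal
(3,5): no bracket -> illegal
(3,7): no bracket -> illegal
(4,7): flips 1 -> legal
(5,0): flips 1 -> legal
(5,1): flips 1 -> legal
(5,2): flips 2 -> legal
(5,3): flips 1 -> legal
(5,5): flips 1 -> legal
(5,7): no bracket -> illegal
(6,3): flips 1 -> legal
(6,4): flips 2 -> legal
(6,5): flips 3 -> legal
(7,5): no bracket -> illegal
(7,6): no bracket -> illegal
(7,7): no bracket -> illegal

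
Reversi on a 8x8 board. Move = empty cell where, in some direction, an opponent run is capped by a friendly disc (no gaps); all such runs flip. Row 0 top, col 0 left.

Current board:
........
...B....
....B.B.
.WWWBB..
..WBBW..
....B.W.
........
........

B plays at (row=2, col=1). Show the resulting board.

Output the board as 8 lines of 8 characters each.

Answer: ........
...B....
.B..B.B.
.WBWBB..
..WBBW..
....B.W.
........
........

Derivation:
Place B at (2,1); scan 8 dirs for brackets.
Dir NW: first cell '.' (not opp) -> no flip
Dir N: first cell '.' (not opp) -> no flip
Dir NE: first cell '.' (not opp) -> no flip
Dir W: first cell '.' (not opp) -> no flip
Dir E: first cell '.' (not opp) -> no flip
Dir SW: first cell '.' (not opp) -> no flip
Dir S: opp run (3,1), next='.' -> no flip
Dir SE: opp run (3,2) capped by B -> flip
All flips: (3,2)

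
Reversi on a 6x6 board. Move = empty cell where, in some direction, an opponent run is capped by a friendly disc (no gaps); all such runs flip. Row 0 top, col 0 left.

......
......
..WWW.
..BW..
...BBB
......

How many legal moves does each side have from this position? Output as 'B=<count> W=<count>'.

Answer: B=5 W=5

Derivation:
-- B to move --
(1,1): flips 2 -> legal
(1,2): flips 1 -> legal
(1,3): flips 2 -> legal
(1,4): flips 1 -> legal
(1,5): no bracket -> illegal
(2,1): no bracket -> illegal
(2,5): no bracket -> illegal
(3,1): no bracket -> illegal
(3,4): flips 1 -> legal
(3,5): no bracket -> illegal
(4,2): no bracket -> illegal
B mobility = 5
-- W to move --
(2,1): no bracket -> illegal
(3,1): flips 1 -> legal
(3,4): no bracket -> illegal
(3,5): no bracket -> illegal
(4,1): flips 1 -> legal
(4,2): flips 1 -> legal
(5,2): no bracket -> illegal
(5,3): flips 1 -> legal
(5,4): no bracket -> illegal
(5,5): flips 1 -> legal
W mobility = 5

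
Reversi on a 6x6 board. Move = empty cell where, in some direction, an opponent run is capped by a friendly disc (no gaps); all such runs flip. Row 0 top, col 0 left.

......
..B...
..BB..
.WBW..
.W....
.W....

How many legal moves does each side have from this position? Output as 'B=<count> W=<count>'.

Answer: B=6 W=3

Derivation:
-- B to move --
(2,0): no bracket -> illegal
(2,1): no bracket -> illegal
(2,4): no bracket -> illegal
(3,0): flips 1 -> legal
(3,4): flips 1 -> legal
(4,0): flips 1 -> legal
(4,2): no bracket -> illegal
(4,3): flips 1 -> legal
(4,4): flips 1 -> legal
(5,0): flips 1 -> legal
(5,2): no bracket -> illegal
B mobility = 6
-- W to move --
(0,1): no bracket -> illegal
(0,2): no bracket -> illegal
(0,3): no bracket -> illegal
(1,1): flips 1 -> legal
(1,3): flips 2 -> legal
(1,4): flips 2 -> legal
(2,1): no bracket -> illegal
(2,4): no bracket -> illegal
(3,4): no bracket -> illegal
(4,2): no bracket -> illegal
(4,3): no bracket -> illegal
W mobility = 3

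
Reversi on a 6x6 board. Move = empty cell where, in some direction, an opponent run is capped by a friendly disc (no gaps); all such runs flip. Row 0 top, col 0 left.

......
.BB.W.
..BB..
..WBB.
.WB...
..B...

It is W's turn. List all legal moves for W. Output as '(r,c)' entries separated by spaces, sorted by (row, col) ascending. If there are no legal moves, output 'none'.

Answer: (0,2) (3,5) (4,3)

Derivation:
(0,0): no bracket -> illegal
(0,1): no bracket -> illegal
(0,2): flips 2 -> legal
(0,3): no bracket -> illegal
(1,0): no bracket -> illegal
(1,3): no bracket -> illegal
(2,0): no bracket -> illegal
(2,1): no bracket -> illegal
(2,4): no bracket -> illegal
(2,5): no bracket -> illegal
(3,1): no bracket -> illegal
(3,5): flips 2 -> legal
(4,3): flips 1 -> legal
(4,4): no bracket -> illegal
(4,5): no bracket -> illegal
(5,1): no bracket -> illegal
(5,3): no bracket -> illegal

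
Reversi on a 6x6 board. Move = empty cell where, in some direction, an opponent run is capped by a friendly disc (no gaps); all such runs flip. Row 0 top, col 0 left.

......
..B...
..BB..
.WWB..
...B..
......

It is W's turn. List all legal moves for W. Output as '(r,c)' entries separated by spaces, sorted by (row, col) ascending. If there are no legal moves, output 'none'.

Answer: (0,2) (1,3) (1,4) (3,4) (5,4)

Derivation:
(0,1): no bracket -> illegal
(0,2): flips 2 -> legal
(0,3): no bracket -> illegal
(1,1): no bracket -> illegal
(1,3): flips 1 -> legal
(1,4): flips 1 -> legal
(2,1): no bracket -> illegal
(2,4): no bracket -> illegal
(3,4): flips 1 -> legal
(4,2): no bracket -> illegal
(4,4): no bracket -> illegal
(5,2): no bracket -> illegal
(5,3): no bracket -> illegal
(5,4): flips 1 -> legal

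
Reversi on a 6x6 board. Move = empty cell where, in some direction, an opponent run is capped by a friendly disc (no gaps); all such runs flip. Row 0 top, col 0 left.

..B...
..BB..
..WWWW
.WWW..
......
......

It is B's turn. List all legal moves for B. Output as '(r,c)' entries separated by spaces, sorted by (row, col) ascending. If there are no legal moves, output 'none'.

Answer: (3,4) (3,5) (4,0) (4,2) (4,3)

Derivation:
(1,1): no bracket -> illegal
(1,4): no bracket -> illegal
(1,5): no bracket -> illegal
(2,0): no bracket -> illegal
(2,1): no bracket -> illegal
(3,0): no bracket -> illegal
(3,4): flips 1 -> legal
(3,5): flips 1 -> legal
(4,0): flips 2 -> legal
(4,1): no bracket -> illegal
(4,2): flips 2 -> legal
(4,3): flips 2 -> legal
(4,4): no bracket -> illegal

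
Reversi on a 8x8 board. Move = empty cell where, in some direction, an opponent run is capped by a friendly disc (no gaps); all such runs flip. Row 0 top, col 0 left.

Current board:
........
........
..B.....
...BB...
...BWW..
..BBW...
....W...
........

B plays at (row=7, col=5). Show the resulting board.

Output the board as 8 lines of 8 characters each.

Answer: ........
........
..B.....
...BB...
...BWW..
..BBW...
....B...
.....B..

Derivation:
Place B at (7,5); scan 8 dirs for brackets.
Dir NW: opp run (6,4) capped by B -> flip
Dir N: first cell '.' (not opp) -> no flip
Dir NE: first cell '.' (not opp) -> no flip
Dir W: first cell '.' (not opp) -> no flip
Dir E: first cell '.' (not opp) -> no flip
Dir SW: edge -> no flip
Dir S: edge -> no flip
Dir SE: edge -> no flip
All flips: (6,4)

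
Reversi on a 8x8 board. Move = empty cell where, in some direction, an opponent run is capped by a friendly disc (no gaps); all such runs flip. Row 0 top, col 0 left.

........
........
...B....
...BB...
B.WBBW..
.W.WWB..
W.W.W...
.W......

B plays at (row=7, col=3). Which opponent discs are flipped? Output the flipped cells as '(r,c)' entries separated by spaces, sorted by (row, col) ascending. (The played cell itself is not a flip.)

Dir NW: opp run (6,2) (5,1) capped by B -> flip
Dir N: first cell '.' (not opp) -> no flip
Dir NE: opp run (6,4) capped by B -> flip
Dir W: first cell '.' (not opp) -> no flip
Dir E: first cell '.' (not opp) -> no flip
Dir SW: edge -> no flip
Dir S: edge -> no flip
Dir SE: edge -> no flip

Answer: (5,1) (6,2) (6,4)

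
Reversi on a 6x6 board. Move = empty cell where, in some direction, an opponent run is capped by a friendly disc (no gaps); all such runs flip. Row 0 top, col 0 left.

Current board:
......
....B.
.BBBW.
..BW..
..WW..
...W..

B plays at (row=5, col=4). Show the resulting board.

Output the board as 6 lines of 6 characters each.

Place B at (5,4); scan 8 dirs for brackets.
Dir NW: opp run (4,3) capped by B -> flip
Dir N: first cell '.' (not opp) -> no flip
Dir NE: first cell '.' (not opp) -> no flip
Dir W: opp run (5,3), next='.' -> no flip
Dir E: first cell '.' (not opp) -> no flip
Dir SW: edge -> no flip
Dir S: edge -> no flip
Dir SE: edge -> no flip
All flips: (4,3)

Answer: ......
....B.
.BBBW.
..BW..
..WB..
...WB.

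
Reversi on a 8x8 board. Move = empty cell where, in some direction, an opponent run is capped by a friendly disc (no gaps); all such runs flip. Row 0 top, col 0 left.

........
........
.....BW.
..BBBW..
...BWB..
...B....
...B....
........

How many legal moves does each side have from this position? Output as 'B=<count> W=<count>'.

Answer: B=5 W=8

Derivation:
-- B to move --
(1,5): no bracket -> illegal
(1,6): no bracket -> illegal
(1,7): flips 3 -> legal
(2,4): no bracket -> illegal
(2,7): flips 1 -> legal
(3,6): flips 1 -> legal
(3,7): no bracket -> illegal
(4,6): no bracket -> illegal
(5,4): flips 1 -> legal
(5,5): flips 1 -> legal
B mobility = 5
-- W to move --
(1,4): no bracket -> illegal
(1,5): flips 1 -> legal
(1,6): no bracket -> illegal
(2,1): no bracket -> illegal
(2,2): flips 1 -> legal
(2,3): no bracket -> illegal
(2,4): flips 2 -> legal
(3,1): flips 3 -> legal
(3,6): no bracket -> illegal
(4,1): no bracket -> illegal
(4,2): flips 1 -> legal
(4,6): flips 1 -> legal
(5,2): no bracket -> illegal
(5,4): no bracket -> illegal
(5,5): flips 1 -> legal
(5,6): no bracket -> illegal
(6,2): flips 1 -> legal
(6,4): no bracket -> illegal
(7,2): no bracket -> illegal
(7,3): no bracket -> illegal
(7,4): no bracket -> illegal
W mobility = 8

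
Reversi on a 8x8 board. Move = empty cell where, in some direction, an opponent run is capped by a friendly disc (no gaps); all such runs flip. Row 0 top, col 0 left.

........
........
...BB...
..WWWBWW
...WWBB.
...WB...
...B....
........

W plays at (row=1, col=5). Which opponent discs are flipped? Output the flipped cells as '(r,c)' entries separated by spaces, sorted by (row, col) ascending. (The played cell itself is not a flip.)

Answer: (2,4)

Derivation:
Dir NW: first cell '.' (not opp) -> no flip
Dir N: first cell '.' (not opp) -> no flip
Dir NE: first cell '.' (not opp) -> no flip
Dir W: first cell '.' (not opp) -> no flip
Dir E: first cell '.' (not opp) -> no flip
Dir SW: opp run (2,4) capped by W -> flip
Dir S: first cell '.' (not opp) -> no flip
Dir SE: first cell '.' (not opp) -> no flip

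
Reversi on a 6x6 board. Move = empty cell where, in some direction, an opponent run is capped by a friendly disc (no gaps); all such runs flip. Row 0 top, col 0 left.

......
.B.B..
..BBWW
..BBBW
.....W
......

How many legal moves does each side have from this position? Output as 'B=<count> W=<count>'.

-- B to move --
(1,4): flips 1 -> legal
(1,5): flips 1 -> legal
(4,4): no bracket -> illegal
(5,4): no bracket -> illegal
(5,5): no bracket -> illegal
B mobility = 2
-- W to move --
(0,0): no bracket -> illegal
(0,1): no bracket -> illegal
(0,2): flips 1 -> legal
(0,3): no bracket -> illegal
(0,4): no bracket -> illegal
(1,0): no bracket -> illegal
(1,2): flips 2 -> legal
(1,4): no bracket -> illegal
(2,0): no bracket -> illegal
(2,1): flips 2 -> legal
(3,1): flips 3 -> legal
(4,1): no bracket -> illegal
(4,2): flips 1 -> legal
(4,3): flips 1 -> legal
(4,4): flips 1 -> legal
W mobility = 7

Answer: B=2 W=7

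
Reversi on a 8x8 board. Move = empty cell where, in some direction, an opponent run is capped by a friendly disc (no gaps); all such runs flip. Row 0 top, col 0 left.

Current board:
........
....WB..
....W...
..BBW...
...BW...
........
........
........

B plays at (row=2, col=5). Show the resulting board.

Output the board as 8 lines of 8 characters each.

Answer: ........
....WB..
....WB..
..BBB...
...BW...
........
........
........

Derivation:
Place B at (2,5); scan 8 dirs for brackets.
Dir NW: opp run (1,4), next='.' -> no flip
Dir N: first cell 'B' (not opp) -> no flip
Dir NE: first cell '.' (not opp) -> no flip
Dir W: opp run (2,4), next='.' -> no flip
Dir E: first cell '.' (not opp) -> no flip
Dir SW: opp run (3,4) capped by B -> flip
Dir S: first cell '.' (not opp) -> no flip
Dir SE: first cell '.' (not opp) -> no flip
All flips: (3,4)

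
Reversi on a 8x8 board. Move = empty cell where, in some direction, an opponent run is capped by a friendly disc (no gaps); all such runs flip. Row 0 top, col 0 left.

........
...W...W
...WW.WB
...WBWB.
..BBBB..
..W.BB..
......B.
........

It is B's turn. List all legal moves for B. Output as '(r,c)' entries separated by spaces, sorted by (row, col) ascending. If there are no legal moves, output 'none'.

(0,2): no bracket -> illegal
(0,3): flips 3 -> legal
(0,4): no bracket -> illegal
(0,6): no bracket -> illegal
(0,7): flips 1 -> legal
(1,2): flips 1 -> legal
(1,4): flips 1 -> legal
(1,5): flips 2 -> legal
(1,6): flips 1 -> legal
(2,2): flips 1 -> legal
(2,5): flips 2 -> legal
(3,2): flips 1 -> legal
(3,7): no bracket -> illegal
(4,1): no bracket -> illegal
(4,6): no bracket -> illegal
(5,1): no bracket -> illegal
(5,3): no bracket -> illegal
(6,1): flips 1 -> legal
(6,2): flips 1 -> legal
(6,3): no bracket -> illegal

Answer: (0,3) (0,7) (1,2) (1,4) (1,5) (1,6) (2,2) (2,5) (3,2) (6,1) (6,2)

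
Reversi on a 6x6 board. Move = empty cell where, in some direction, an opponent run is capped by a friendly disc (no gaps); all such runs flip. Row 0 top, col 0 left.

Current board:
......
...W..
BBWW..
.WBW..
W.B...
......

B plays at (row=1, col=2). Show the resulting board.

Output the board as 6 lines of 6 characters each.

Answer: ......
..BW..
BBBW..
.WBW..
W.B...
......

Derivation:
Place B at (1,2); scan 8 dirs for brackets.
Dir NW: first cell '.' (not opp) -> no flip
Dir N: first cell '.' (not opp) -> no flip
Dir NE: first cell '.' (not opp) -> no flip
Dir W: first cell '.' (not opp) -> no flip
Dir E: opp run (1,3), next='.' -> no flip
Dir SW: first cell 'B' (not opp) -> no flip
Dir S: opp run (2,2) capped by B -> flip
Dir SE: opp run (2,3), next='.' -> no flip
All flips: (2,2)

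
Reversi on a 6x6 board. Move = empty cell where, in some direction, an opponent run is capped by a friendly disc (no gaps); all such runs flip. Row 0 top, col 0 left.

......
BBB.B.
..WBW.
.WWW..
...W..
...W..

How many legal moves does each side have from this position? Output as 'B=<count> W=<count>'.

Answer: B=6 W=5

Derivation:
-- B to move --
(1,3): no bracket -> illegal
(1,5): no bracket -> illegal
(2,0): no bracket -> illegal
(2,1): flips 1 -> legal
(2,5): flips 1 -> legal
(3,0): no bracket -> illegal
(3,4): flips 1 -> legal
(3,5): no bracket -> illegal
(4,0): no bracket -> illegal
(4,1): flips 1 -> legal
(4,2): flips 2 -> legal
(4,4): flips 2 -> legal
(5,2): no bracket -> illegal
(5,4): no bracket -> illegal
B mobility = 6
-- W to move --
(0,0): flips 1 -> legal
(0,1): no bracket -> illegal
(0,2): flips 1 -> legal
(0,3): no bracket -> illegal
(0,4): flips 1 -> legal
(0,5): flips 2 -> legal
(1,3): flips 1 -> legal
(1,5): no bracket -> illegal
(2,0): no bracket -> illegal
(2,1): no bracket -> illegal
(2,5): no bracket -> illegal
(3,4): no bracket -> illegal
W mobility = 5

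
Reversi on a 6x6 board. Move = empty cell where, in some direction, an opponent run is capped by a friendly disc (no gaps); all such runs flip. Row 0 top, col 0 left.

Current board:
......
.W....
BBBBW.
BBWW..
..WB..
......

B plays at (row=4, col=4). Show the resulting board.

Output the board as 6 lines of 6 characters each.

Place B at (4,4); scan 8 dirs for brackets.
Dir NW: opp run (3,3) capped by B -> flip
Dir N: first cell '.' (not opp) -> no flip
Dir NE: first cell '.' (not opp) -> no flip
Dir W: first cell 'B' (not opp) -> no flip
Dir E: first cell '.' (not opp) -> no flip
Dir SW: first cell '.' (not opp) -> no flip
Dir S: first cell '.' (not opp) -> no flip
Dir SE: first cell '.' (not opp) -> no flip
All flips: (3,3)

Answer: ......
.W....
BBBBW.
BBWB..
..WBB.
......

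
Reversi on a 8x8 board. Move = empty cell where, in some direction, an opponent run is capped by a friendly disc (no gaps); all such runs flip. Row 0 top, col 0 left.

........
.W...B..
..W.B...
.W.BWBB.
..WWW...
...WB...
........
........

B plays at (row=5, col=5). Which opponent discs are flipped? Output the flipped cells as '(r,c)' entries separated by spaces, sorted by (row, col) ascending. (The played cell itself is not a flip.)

Dir NW: opp run (4,4) capped by B -> flip
Dir N: first cell '.' (not opp) -> no flip
Dir NE: first cell '.' (not opp) -> no flip
Dir W: first cell 'B' (not opp) -> no flip
Dir E: first cell '.' (not opp) -> no flip
Dir SW: first cell '.' (not opp) -> no flip
Dir S: first cell '.' (not opp) -> no flip
Dir SE: first cell '.' (not opp) -> no flip

Answer: (4,4)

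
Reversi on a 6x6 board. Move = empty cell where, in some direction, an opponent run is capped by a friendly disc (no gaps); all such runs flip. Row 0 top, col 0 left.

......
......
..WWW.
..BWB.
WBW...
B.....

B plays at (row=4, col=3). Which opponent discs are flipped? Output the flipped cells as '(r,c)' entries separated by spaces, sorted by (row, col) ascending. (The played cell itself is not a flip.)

Dir NW: first cell 'B' (not opp) -> no flip
Dir N: opp run (3,3) (2,3), next='.' -> no flip
Dir NE: first cell 'B' (not opp) -> no flip
Dir W: opp run (4,2) capped by B -> flip
Dir E: first cell '.' (not opp) -> no flip
Dir SW: first cell '.' (not opp) -> no flip
Dir S: first cell '.' (not opp) -> no flip
Dir SE: first cell '.' (not opp) -> no flip

Answer: (4,2)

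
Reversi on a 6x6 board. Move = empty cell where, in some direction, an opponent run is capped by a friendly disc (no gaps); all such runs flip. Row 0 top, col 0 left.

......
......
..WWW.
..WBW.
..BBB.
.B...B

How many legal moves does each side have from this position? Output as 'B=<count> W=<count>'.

Answer: B=9 W=3

Derivation:
-- B to move --
(1,1): flips 1 -> legal
(1,2): flips 2 -> legal
(1,3): flips 1 -> legal
(1,4): flips 2 -> legal
(1,5): flips 1 -> legal
(2,1): flips 1 -> legal
(2,5): flips 1 -> legal
(3,1): flips 1 -> legal
(3,5): flips 1 -> legal
(4,1): no bracket -> illegal
(4,5): no bracket -> illegal
B mobility = 9
-- W to move --
(3,1): no bracket -> illegal
(3,5): no bracket -> illegal
(4,0): no bracket -> illegal
(4,1): no bracket -> illegal
(4,5): no bracket -> illegal
(5,0): no bracket -> illegal
(5,2): flips 2 -> legal
(5,3): flips 2 -> legal
(5,4): flips 2 -> legal
W mobility = 3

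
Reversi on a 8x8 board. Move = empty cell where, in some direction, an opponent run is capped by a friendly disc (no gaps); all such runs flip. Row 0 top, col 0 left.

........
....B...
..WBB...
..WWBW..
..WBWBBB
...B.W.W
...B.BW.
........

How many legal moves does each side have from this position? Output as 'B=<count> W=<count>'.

Answer: B=10 W=11

Derivation:
-- B to move --
(1,1): no bracket -> illegal
(1,2): no bracket -> illegal
(1,3): no bracket -> illegal
(2,1): flips 2 -> legal
(2,5): flips 1 -> legal
(2,6): flips 2 -> legal
(3,1): flips 3 -> legal
(3,6): flips 1 -> legal
(4,1): flips 2 -> legal
(5,1): flips 2 -> legal
(5,2): no bracket -> illegal
(5,4): flips 1 -> legal
(5,6): no bracket -> illegal
(6,4): flips 1 -> legal
(6,7): flips 2 -> legal
(7,5): no bracket -> illegal
(7,6): no bracket -> illegal
(7,7): no bracket -> illegal
B mobility = 10
-- W to move --
(0,3): no bracket -> illegal
(0,4): flips 3 -> legal
(0,5): flips 2 -> legal
(1,2): no bracket -> illegal
(1,3): flips 2 -> legal
(1,5): flips 1 -> legal
(2,5): flips 2 -> legal
(3,6): no bracket -> illegal
(3,7): flips 2 -> legal
(5,2): no bracket -> illegal
(5,4): flips 1 -> legal
(5,6): no bracket -> illegal
(6,2): flips 1 -> legal
(6,4): flips 2 -> legal
(7,2): no bracket -> illegal
(7,3): flips 3 -> legal
(7,4): no bracket -> illegal
(7,5): flips 1 -> legal
(7,6): no bracket -> illegal
W mobility = 11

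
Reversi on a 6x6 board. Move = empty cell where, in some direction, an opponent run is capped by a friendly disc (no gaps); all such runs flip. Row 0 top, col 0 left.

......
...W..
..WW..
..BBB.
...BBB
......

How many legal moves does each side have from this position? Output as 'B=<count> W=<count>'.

-- B to move --
(0,2): no bracket -> illegal
(0,3): flips 2 -> legal
(0,4): no bracket -> illegal
(1,1): flips 1 -> legal
(1,2): flips 2 -> legal
(1,4): flips 1 -> legal
(2,1): no bracket -> illegal
(2,4): no bracket -> illegal
(3,1): no bracket -> illegal
B mobility = 4
-- W to move --
(2,1): no bracket -> illegal
(2,4): no bracket -> illegal
(2,5): no bracket -> illegal
(3,1): no bracket -> illegal
(3,5): no bracket -> illegal
(4,1): flips 1 -> legal
(4,2): flips 1 -> legal
(5,2): no bracket -> illegal
(5,3): flips 2 -> legal
(5,4): no bracket -> illegal
(5,5): flips 2 -> legal
W mobility = 4

Answer: B=4 W=4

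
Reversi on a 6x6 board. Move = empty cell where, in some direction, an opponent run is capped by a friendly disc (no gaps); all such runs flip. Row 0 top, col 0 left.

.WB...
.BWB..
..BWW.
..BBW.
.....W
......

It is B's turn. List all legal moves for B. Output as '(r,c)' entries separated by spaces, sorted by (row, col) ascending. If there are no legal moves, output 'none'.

(0,0): flips 1 -> legal
(0,3): no bracket -> illegal
(1,0): no bracket -> illegal
(1,4): flips 1 -> legal
(1,5): flips 1 -> legal
(2,1): no bracket -> illegal
(2,5): flips 2 -> legal
(3,5): flips 2 -> legal
(4,3): no bracket -> illegal
(4,4): no bracket -> illegal
(5,4): no bracket -> illegal
(5,5): no bracket -> illegal

Answer: (0,0) (1,4) (1,5) (2,5) (3,5)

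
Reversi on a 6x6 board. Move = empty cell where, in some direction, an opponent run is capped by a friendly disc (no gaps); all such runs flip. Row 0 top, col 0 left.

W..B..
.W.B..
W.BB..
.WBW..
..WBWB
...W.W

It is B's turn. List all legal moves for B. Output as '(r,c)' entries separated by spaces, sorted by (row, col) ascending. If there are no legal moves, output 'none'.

Answer: (3,0) (3,4) (4,0) (4,1) (5,2)

Derivation:
(0,1): no bracket -> illegal
(0,2): no bracket -> illegal
(1,0): no bracket -> illegal
(1,2): no bracket -> illegal
(2,1): no bracket -> illegal
(2,4): no bracket -> illegal
(3,0): flips 1 -> legal
(3,4): flips 1 -> legal
(3,5): no bracket -> illegal
(4,0): flips 1 -> legal
(4,1): flips 1 -> legal
(5,1): no bracket -> illegal
(5,2): flips 1 -> legal
(5,4): no bracket -> illegal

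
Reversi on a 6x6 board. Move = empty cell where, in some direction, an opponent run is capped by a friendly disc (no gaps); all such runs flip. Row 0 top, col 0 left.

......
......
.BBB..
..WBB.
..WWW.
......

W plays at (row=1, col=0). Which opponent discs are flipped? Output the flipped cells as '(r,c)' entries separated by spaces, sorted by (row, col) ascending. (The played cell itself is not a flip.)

Dir NW: edge -> no flip
Dir N: first cell '.' (not opp) -> no flip
Dir NE: first cell '.' (not opp) -> no flip
Dir W: edge -> no flip
Dir E: first cell '.' (not opp) -> no flip
Dir SW: edge -> no flip
Dir S: first cell '.' (not opp) -> no flip
Dir SE: opp run (2,1) capped by W -> flip

Answer: (2,1)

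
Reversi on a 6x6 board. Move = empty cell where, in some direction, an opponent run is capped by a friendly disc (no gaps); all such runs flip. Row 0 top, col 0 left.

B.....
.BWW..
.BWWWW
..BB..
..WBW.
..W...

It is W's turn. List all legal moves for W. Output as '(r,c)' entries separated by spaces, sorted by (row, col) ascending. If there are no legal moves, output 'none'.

(0,1): no bracket -> illegal
(0,2): no bracket -> illegal
(1,0): flips 1 -> legal
(2,0): flips 1 -> legal
(3,0): flips 1 -> legal
(3,1): no bracket -> illegal
(3,4): flips 1 -> legal
(4,1): flips 1 -> legal
(5,3): flips 2 -> legal
(5,4): no bracket -> illegal

Answer: (1,0) (2,0) (3,0) (3,4) (4,1) (5,3)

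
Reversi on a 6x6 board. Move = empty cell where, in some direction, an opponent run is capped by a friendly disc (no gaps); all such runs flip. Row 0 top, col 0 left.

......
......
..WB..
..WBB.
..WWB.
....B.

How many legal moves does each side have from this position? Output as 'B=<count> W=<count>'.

-- B to move --
(1,1): flips 1 -> legal
(1,2): no bracket -> illegal
(1,3): no bracket -> illegal
(2,1): flips 3 -> legal
(3,1): flips 1 -> legal
(4,1): flips 3 -> legal
(5,1): flips 1 -> legal
(5,2): flips 1 -> legal
(5,3): flips 1 -> legal
B mobility = 7
-- W to move --
(1,2): no bracket -> illegal
(1,3): flips 2 -> legal
(1,4): flips 1 -> legal
(2,4): flips 2 -> legal
(2,5): flips 1 -> legal
(3,5): flips 2 -> legal
(4,5): flips 1 -> legal
(5,3): no bracket -> illegal
(5,5): flips 2 -> legal
W mobility = 7

Answer: B=7 W=7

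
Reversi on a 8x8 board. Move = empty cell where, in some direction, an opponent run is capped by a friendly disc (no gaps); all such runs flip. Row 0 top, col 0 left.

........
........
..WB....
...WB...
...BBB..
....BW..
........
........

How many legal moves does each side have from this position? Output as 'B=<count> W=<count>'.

Answer: B=6 W=4

Derivation:
-- B to move --
(1,1): flips 2 -> legal
(1,2): no bracket -> illegal
(1,3): no bracket -> illegal
(2,1): flips 1 -> legal
(2,4): no bracket -> illegal
(3,1): no bracket -> illegal
(3,2): flips 1 -> legal
(4,2): no bracket -> illegal
(4,6): no bracket -> illegal
(5,6): flips 1 -> legal
(6,4): no bracket -> illegal
(6,5): flips 1 -> legal
(6,6): flips 1 -> legal
B mobility = 6
-- W to move --
(1,2): no bracket -> illegal
(1,3): flips 1 -> legal
(1,4): no bracket -> illegal
(2,4): flips 1 -> legal
(2,5): no bracket -> illegal
(3,2): no bracket -> illegal
(3,5): flips 2 -> legal
(3,6): no bracket -> illegal
(4,2): no bracket -> illegal
(4,6): no bracket -> illegal
(5,2): no bracket -> illegal
(5,3): flips 2 -> legal
(5,6): no bracket -> illegal
(6,3): no bracket -> illegal
(6,4): no bracket -> illegal
(6,5): no bracket -> illegal
W mobility = 4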